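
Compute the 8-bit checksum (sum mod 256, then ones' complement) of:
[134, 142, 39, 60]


Sum = 375 mod 256 = 119
Complement = 136

136


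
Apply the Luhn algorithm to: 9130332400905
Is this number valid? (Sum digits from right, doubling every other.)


Luhn sum = 47
47 mod 10 = 7

Invalid (Luhn sum mod 10 = 7)


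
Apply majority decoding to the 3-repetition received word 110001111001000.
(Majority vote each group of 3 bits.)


Groups: 110, 001, 111, 001, 000
Majority votes: 10100

10100


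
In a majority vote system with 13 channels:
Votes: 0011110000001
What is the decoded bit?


Ones: 5 out of 13
Threshold: 7

0 (5/13 voted 1)


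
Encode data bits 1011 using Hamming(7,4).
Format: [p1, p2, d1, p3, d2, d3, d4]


Parity bits: p1=0, p2=1, p3=0

0110011


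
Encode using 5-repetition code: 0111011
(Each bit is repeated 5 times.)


Each bit -> 5 copies

00000111111111111111000001111111111


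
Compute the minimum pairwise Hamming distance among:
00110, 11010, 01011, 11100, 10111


Comparing all pairs, minimum distance: 2
Can detect 1 errors, correct 0 errors

2


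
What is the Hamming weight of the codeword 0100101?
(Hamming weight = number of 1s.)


Counting 1s in 0100101

3


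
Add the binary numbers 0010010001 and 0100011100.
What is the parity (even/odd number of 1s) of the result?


0010010001 = 145
0100011100 = 284
Sum = 429 = 110101101
1s count = 6

even parity (6 ones in 110101101)


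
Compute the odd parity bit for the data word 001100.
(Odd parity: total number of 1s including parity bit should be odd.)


Number of 1s in data: 2
Parity bit: 1

1


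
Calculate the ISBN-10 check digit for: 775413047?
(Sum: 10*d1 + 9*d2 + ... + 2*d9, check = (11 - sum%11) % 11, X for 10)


Weighted sum: 248
248 mod 11 = 6

Check digit: 5


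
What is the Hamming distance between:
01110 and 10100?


XOR: 11010
Count of 1s: 3

3


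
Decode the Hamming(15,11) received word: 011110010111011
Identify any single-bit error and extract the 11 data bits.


Syndrome = 4: error at position 4

Data: 11000111011 (corrected bit 4)


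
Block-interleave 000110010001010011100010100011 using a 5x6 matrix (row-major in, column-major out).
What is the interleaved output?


Matrix:
  000110
  010001
  010011
  100010
  100011
Read columns: 000110110000000100001011101101

000110110000000100001011101101


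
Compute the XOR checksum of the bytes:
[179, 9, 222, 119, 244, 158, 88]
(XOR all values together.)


XOR chain: 179 ^ 9 ^ 222 ^ 119 ^ 244 ^ 158 ^ 88 = 33

33


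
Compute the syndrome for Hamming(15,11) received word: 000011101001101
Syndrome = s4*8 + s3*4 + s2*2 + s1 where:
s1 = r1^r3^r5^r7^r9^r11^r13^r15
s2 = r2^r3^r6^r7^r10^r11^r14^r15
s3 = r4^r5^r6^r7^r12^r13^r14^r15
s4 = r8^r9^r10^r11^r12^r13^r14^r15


s1=1, s2=1, s3=0, s4=0

Syndrome = 3 (error at position 3)


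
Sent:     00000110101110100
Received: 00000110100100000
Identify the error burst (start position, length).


XOR: 00000000001010100

Burst at position 10, length 5


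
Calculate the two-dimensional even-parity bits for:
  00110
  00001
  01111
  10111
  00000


Row parities: 01000
Column parities: 11111

Row P: 01000, Col P: 11111, Corner: 1


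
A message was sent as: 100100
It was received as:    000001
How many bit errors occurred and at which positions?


XOR: 100101

3 error(s) at position(s): 0, 3, 5


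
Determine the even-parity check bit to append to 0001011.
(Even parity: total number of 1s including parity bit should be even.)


Number of 1s in data: 3
Parity bit: 1

1


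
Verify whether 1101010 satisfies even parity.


Number of 1s: 4

Yes, parity is correct (4 ones)


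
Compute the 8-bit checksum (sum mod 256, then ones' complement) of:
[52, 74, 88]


Sum = 214 mod 256 = 214
Complement = 41

41


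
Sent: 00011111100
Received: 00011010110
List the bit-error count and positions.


XOR: 00000101010

3 error(s) at position(s): 5, 7, 9


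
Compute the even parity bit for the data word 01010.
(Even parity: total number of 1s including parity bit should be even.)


Number of 1s in data: 2
Parity bit: 0

0


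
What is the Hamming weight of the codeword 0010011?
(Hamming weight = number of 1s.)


Counting 1s in 0010011

3


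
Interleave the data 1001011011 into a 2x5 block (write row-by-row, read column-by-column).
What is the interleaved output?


Matrix:
  10010
  11011
Read columns: 1101001101

1101001101


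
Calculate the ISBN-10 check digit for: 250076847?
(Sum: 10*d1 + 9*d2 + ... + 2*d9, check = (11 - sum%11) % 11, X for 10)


Weighted sum: 195
195 mod 11 = 8

Check digit: 3


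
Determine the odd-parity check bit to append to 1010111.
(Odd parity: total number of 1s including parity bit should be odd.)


Number of 1s in data: 5
Parity bit: 0

0


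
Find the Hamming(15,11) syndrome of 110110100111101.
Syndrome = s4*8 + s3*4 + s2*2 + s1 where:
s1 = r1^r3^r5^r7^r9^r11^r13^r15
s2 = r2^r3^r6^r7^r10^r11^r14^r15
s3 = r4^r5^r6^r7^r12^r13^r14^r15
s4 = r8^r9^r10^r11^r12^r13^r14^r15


s1=0, s2=1, s3=0, s4=1

Syndrome = 10 (error at position 10)


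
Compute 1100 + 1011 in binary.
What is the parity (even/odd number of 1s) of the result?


1100 = 12
1011 = 11
Sum = 23 = 10111
1s count = 4

even parity (4 ones in 10111)


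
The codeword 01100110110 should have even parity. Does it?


Number of 1s: 6

Yes, parity is correct (6 ones)


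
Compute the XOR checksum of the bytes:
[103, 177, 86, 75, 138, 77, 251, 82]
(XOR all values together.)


XOR chain: 103 ^ 177 ^ 86 ^ 75 ^ 138 ^ 77 ^ 251 ^ 82 = 165

165


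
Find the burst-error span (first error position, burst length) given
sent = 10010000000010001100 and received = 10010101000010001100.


XOR: 00000101000000000000

Burst at position 5, length 3


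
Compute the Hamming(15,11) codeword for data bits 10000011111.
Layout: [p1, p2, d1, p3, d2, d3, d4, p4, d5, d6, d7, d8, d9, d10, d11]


Parity bits: p1=0, p2=0, p3=0, p4=1

001000010011111


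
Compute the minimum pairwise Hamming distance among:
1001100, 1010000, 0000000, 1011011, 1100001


Comparing all pairs, minimum distance: 2
Can detect 1 errors, correct 0 errors

2


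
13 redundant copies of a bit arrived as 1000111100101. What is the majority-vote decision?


Ones: 7 out of 13
Threshold: 7

1 (7/13 voted 1)


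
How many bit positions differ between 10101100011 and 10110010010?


XOR: 00011110001
Count of 1s: 5

5


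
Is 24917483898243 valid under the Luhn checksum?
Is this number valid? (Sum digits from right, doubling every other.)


Luhn sum = 73
73 mod 10 = 3

Invalid (Luhn sum mod 10 = 3)


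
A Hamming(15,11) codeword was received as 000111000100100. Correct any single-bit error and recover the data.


Syndrome = 0: no error detected

Data: 01100100100 (no errors)


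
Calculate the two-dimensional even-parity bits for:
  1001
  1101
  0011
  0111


Row parities: 0101
Column parities: 0000

Row P: 0101, Col P: 0000, Corner: 0


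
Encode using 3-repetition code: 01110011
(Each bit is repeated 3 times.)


Each bit -> 3 copies

000111111111000000111111


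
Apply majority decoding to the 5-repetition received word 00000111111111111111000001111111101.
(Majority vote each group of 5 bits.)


Groups: 00000, 11111, 11111, 11111, 00000, 11111, 11101
Majority votes: 0111011

0111011


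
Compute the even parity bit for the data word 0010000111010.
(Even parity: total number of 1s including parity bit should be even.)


Number of 1s in data: 5
Parity bit: 1

1


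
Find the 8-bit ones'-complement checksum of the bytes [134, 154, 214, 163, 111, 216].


Sum = 992 mod 256 = 224
Complement = 31

31


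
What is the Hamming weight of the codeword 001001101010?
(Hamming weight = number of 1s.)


Counting 1s in 001001101010

5


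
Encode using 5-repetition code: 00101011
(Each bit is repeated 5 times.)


Each bit -> 5 copies

0000000000111110000011111000001111111111


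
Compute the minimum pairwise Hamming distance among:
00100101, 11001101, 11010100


Comparing all pairs, minimum distance: 3
Can detect 2 errors, correct 1 errors

3


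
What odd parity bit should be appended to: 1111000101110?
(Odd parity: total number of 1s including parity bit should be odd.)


Number of 1s in data: 8
Parity bit: 1

1


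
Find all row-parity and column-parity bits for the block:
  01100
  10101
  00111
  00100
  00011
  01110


Row parities: 011101
Column parities: 10111

Row P: 011101, Col P: 10111, Corner: 0


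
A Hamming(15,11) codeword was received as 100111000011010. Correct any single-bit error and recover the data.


Syndrome = 15: error at position 15

Data: 01100011011 (corrected bit 15)


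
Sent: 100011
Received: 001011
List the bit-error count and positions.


XOR: 101000

2 error(s) at position(s): 0, 2


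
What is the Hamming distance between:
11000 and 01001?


XOR: 10001
Count of 1s: 2

2


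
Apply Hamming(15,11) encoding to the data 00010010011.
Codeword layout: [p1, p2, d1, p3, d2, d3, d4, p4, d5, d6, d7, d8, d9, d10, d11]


Parity bits: p1=1, p2=0, p3=1, p4=1

100100110010011


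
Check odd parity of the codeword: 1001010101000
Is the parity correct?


Number of 1s: 5

Yes, parity is correct (5 ones)


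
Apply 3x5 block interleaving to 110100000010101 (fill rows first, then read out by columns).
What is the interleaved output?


Matrix:
  11010
  00000
  10101
Read columns: 101100001100001

101100001100001


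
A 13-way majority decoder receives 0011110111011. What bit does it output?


Ones: 9 out of 13
Threshold: 7

1 (9/13 voted 1)


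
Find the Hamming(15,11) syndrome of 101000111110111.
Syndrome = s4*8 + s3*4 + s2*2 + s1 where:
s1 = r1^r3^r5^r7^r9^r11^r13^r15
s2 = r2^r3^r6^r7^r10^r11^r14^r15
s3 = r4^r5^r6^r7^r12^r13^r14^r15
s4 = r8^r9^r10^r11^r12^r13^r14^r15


s1=1, s2=0, s3=0, s4=1

Syndrome = 9 (error at position 9)


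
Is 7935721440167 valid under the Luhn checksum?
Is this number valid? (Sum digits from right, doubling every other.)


Luhn sum = 55
55 mod 10 = 5

Invalid (Luhn sum mod 10 = 5)


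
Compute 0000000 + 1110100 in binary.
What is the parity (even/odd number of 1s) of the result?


0000000 = 0
1110100 = 116
Sum = 116 = 1110100
1s count = 4

even parity (4 ones in 1110100)


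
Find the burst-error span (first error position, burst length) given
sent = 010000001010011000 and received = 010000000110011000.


XOR: 000000001100000000

Burst at position 8, length 2


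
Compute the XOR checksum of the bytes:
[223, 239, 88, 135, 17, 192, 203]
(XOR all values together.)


XOR chain: 223 ^ 239 ^ 88 ^ 135 ^ 17 ^ 192 ^ 203 = 245

245


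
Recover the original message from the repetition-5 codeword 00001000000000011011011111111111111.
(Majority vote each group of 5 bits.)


Groups: 00001, 00000, 00000, 11011, 01111, 11111, 11111
Majority votes: 0001111

0001111


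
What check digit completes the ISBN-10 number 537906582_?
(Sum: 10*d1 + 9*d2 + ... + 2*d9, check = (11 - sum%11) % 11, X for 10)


Weighted sum: 274
274 mod 11 = 10

Check digit: 1


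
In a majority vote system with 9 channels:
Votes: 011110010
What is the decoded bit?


Ones: 5 out of 9
Threshold: 5

1 (5/9 voted 1)


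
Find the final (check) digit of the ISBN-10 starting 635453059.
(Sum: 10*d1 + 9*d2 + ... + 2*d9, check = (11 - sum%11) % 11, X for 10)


Weighted sum: 233
233 mod 11 = 2

Check digit: 9


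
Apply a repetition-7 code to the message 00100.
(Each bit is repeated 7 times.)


Each bit -> 7 copies

00000000000000111111100000000000000


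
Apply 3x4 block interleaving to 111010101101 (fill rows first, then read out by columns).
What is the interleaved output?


Matrix:
  1110
  1010
  1101
Read columns: 111101110001

111101110001


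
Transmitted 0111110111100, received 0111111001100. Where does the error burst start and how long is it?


XOR: 0000001110000

Burst at position 6, length 3


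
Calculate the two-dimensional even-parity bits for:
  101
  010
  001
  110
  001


Row parities: 01101
Column parities: 001

Row P: 01101, Col P: 001, Corner: 1


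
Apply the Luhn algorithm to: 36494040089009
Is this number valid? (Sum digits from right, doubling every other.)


Luhn sum = 71
71 mod 10 = 1

Invalid (Luhn sum mod 10 = 1)


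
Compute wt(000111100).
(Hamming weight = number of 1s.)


Counting 1s in 000111100

4


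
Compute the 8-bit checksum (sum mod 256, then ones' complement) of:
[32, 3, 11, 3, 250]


Sum = 299 mod 256 = 43
Complement = 212

212


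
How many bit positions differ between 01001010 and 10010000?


XOR: 11011010
Count of 1s: 5

5


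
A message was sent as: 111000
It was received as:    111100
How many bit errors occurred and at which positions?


XOR: 000100

1 error(s) at position(s): 3


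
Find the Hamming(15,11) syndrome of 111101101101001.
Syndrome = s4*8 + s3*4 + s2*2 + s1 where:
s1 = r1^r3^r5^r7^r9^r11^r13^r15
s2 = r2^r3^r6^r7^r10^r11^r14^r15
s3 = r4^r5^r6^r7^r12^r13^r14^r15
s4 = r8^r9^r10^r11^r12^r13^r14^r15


s1=1, s2=0, s3=1, s4=0

Syndrome = 5 (error at position 5)


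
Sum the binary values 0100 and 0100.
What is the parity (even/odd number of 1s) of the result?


0100 = 4
0100 = 4
Sum = 8 = 1000
1s count = 1

odd parity (1 ones in 1000)


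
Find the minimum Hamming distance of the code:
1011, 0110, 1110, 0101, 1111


Comparing all pairs, minimum distance: 1
Can detect 0 errors, correct 0 errors

1


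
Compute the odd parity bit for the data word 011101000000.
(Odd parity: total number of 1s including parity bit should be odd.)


Number of 1s in data: 4
Parity bit: 1

1


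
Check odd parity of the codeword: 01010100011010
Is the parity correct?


Number of 1s: 6

No, parity error (6 ones)


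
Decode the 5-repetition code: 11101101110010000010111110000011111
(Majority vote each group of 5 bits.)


Groups: 11101, 10111, 00100, 00010, 11111, 00000, 11111
Majority votes: 1100101

1100101


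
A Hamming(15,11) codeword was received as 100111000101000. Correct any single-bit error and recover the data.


Syndrome = 0: no error detected

Data: 01100101000 (no errors)


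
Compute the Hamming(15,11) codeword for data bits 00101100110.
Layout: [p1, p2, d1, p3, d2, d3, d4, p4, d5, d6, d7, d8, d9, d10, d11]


Parity bits: p1=0, p2=1, p3=1, p4=0

010101001100110


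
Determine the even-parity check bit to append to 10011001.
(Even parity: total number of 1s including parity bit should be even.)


Number of 1s in data: 4
Parity bit: 0

0


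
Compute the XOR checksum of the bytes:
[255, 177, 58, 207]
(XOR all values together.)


XOR chain: 255 ^ 177 ^ 58 ^ 207 = 187

187


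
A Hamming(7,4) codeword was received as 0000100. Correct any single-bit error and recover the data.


Syndrome = 5: error at position 5

Data: 0000 (corrected bit 5)


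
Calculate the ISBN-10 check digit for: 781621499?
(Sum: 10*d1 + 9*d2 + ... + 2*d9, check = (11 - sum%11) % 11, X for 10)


Weighted sum: 270
270 mod 11 = 6

Check digit: 5


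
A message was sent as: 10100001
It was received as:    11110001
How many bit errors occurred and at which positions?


XOR: 01010000

2 error(s) at position(s): 1, 3


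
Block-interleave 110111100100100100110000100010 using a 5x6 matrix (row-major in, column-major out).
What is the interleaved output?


Matrix:
  110111
  100100
  100100
  110000
  100010
Read columns: 111111001000000111001000110000

111111001000000111001000110000


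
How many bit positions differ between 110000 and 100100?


XOR: 010100
Count of 1s: 2

2


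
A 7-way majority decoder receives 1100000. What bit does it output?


Ones: 2 out of 7
Threshold: 4

0 (2/7 voted 1)


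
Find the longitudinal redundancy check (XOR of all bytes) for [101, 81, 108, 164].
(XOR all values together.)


XOR chain: 101 ^ 81 ^ 108 ^ 164 = 252

252


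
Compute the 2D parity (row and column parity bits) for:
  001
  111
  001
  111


Row parities: 1111
Column parities: 000

Row P: 1111, Col P: 000, Corner: 0


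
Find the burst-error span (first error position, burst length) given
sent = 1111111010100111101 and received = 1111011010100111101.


XOR: 0000100000000000000

Burst at position 4, length 1


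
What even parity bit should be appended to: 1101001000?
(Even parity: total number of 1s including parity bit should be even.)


Number of 1s in data: 4
Parity bit: 0

0


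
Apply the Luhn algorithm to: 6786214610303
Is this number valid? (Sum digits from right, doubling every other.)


Luhn sum = 40
40 mod 10 = 0

Valid (Luhn sum mod 10 = 0)


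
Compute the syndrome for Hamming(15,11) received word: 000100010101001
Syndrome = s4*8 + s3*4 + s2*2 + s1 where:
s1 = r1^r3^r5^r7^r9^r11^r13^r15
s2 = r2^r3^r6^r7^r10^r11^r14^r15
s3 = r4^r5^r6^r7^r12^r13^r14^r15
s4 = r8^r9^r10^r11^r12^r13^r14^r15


s1=1, s2=0, s3=1, s4=0

Syndrome = 5 (error at position 5)


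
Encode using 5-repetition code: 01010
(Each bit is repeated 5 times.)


Each bit -> 5 copies

0000011111000001111100000


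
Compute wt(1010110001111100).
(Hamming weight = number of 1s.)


Counting 1s in 1010110001111100

9


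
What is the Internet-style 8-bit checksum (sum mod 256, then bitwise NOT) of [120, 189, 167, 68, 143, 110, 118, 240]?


Sum = 1155 mod 256 = 131
Complement = 124

124


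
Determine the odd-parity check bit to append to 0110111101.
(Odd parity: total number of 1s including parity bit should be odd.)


Number of 1s in data: 7
Parity bit: 0

0


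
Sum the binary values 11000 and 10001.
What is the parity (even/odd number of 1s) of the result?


11000 = 24
10001 = 17
Sum = 41 = 101001
1s count = 3

odd parity (3 ones in 101001)


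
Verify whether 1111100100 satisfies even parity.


Number of 1s: 6

Yes, parity is correct (6 ones)


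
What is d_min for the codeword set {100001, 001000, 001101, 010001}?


Comparing all pairs, minimum distance: 2
Can detect 1 errors, correct 0 errors

2


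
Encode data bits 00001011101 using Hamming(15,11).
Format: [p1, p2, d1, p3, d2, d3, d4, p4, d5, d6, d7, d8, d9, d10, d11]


Parity bits: p1=0, p2=0, p3=1, p4=1

000100011011101


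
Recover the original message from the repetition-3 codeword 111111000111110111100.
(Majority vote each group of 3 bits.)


Groups: 111, 111, 000, 111, 110, 111, 100
Majority votes: 1101110

1101110


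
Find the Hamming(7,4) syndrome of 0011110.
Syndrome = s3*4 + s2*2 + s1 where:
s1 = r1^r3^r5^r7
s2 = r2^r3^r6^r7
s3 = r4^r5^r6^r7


s1=0, s2=0, s3=1

Syndrome = 4 (error at position 4)


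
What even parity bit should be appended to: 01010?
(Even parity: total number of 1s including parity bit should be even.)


Number of 1s in data: 2
Parity bit: 0

0


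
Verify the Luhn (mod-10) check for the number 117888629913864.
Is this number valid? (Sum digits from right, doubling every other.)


Luhn sum = 82
82 mod 10 = 2

Invalid (Luhn sum mod 10 = 2)


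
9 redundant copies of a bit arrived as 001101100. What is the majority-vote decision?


Ones: 4 out of 9
Threshold: 5

0 (4/9 voted 1)


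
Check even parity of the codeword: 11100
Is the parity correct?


Number of 1s: 3

No, parity error (3 ones)


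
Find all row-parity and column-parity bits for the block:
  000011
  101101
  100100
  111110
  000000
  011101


Row parities: 000100
Column parities: 101001

Row P: 000100, Col P: 101001, Corner: 1


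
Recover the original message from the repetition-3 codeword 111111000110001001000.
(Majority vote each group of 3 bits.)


Groups: 111, 111, 000, 110, 001, 001, 000
Majority votes: 1101000

1101000


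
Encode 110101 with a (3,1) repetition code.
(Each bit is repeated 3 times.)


Each bit -> 3 copies

111111000111000111


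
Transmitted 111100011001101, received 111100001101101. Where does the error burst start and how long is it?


XOR: 000000010100000

Burst at position 7, length 3


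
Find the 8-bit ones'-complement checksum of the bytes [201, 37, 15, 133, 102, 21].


Sum = 509 mod 256 = 253
Complement = 2

2


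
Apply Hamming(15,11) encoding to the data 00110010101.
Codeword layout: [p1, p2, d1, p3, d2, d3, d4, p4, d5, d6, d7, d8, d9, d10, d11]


Parity bits: p1=0, p2=0, p3=0, p4=1

000001110010101


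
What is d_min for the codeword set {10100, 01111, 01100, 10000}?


Comparing all pairs, minimum distance: 1
Can detect 0 errors, correct 0 errors

1


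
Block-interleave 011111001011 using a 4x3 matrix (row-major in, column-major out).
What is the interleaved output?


Matrix:
  011
  111
  001
  011
Read columns: 010011011111

010011011111


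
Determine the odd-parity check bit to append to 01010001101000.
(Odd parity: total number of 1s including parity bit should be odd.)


Number of 1s in data: 5
Parity bit: 0

0


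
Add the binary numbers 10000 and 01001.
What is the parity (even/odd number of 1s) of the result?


10000 = 16
01001 = 9
Sum = 25 = 11001
1s count = 3

odd parity (3 ones in 11001)


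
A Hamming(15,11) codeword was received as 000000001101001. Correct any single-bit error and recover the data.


Syndrome = 0: no error detected

Data: 00001101001 (no errors)


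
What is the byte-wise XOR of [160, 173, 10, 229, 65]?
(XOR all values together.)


XOR chain: 160 ^ 173 ^ 10 ^ 229 ^ 65 = 163

163


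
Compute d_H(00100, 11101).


XOR: 11001
Count of 1s: 3

3


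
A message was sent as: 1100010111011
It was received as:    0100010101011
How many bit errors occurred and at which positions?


XOR: 1000000010000

2 error(s) at position(s): 0, 8


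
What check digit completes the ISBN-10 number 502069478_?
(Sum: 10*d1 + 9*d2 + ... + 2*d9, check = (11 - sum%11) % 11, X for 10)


Weighted sum: 200
200 mod 11 = 2

Check digit: 9


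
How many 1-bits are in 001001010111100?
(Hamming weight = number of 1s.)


Counting 1s in 001001010111100

7


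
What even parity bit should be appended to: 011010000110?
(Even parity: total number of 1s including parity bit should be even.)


Number of 1s in data: 5
Parity bit: 1

1


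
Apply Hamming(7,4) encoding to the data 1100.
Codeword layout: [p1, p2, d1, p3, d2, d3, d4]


Parity bits: p1=0, p2=1, p3=1

0111100


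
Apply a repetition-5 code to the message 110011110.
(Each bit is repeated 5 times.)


Each bit -> 5 copies

111111111100000000001111111111111111111100000


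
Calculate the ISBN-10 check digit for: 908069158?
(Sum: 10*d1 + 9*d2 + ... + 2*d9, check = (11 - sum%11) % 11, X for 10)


Weighted sum: 270
270 mod 11 = 6

Check digit: 5


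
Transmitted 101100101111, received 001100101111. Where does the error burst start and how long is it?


XOR: 100000000000

Burst at position 0, length 1


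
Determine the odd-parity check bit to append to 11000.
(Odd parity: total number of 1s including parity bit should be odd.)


Number of 1s in data: 2
Parity bit: 1

1


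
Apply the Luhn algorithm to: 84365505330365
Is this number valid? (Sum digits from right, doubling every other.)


Luhn sum = 54
54 mod 10 = 4

Invalid (Luhn sum mod 10 = 4)


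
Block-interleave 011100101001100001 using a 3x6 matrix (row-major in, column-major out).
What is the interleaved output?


Matrix:
  011100
  101001
  100001
Read columns: 011100110100000011

011100110100000011


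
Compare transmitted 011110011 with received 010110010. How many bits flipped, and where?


XOR: 001000001

2 error(s) at position(s): 2, 8


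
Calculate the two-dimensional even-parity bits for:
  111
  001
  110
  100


Row parities: 1101
Column parities: 100

Row P: 1101, Col P: 100, Corner: 1


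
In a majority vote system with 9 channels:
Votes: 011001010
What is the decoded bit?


Ones: 4 out of 9
Threshold: 5

0 (4/9 voted 1)


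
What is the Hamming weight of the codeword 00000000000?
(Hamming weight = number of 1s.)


Counting 1s in 00000000000

0


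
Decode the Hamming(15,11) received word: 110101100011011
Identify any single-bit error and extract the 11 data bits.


Syndrome = 0: no error detected

Data: 00110011011 (no errors)


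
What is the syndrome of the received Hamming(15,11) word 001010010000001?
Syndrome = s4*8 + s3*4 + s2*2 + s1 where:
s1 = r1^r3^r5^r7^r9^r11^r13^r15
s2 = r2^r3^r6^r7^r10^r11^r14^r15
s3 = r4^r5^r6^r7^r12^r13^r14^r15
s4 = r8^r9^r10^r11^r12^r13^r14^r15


s1=1, s2=0, s3=0, s4=0

Syndrome = 1 (error at position 1)


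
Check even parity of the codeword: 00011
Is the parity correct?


Number of 1s: 2

Yes, parity is correct (2 ones)


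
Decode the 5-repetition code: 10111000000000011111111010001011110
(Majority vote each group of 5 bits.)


Groups: 10111, 00000, 00000, 11111, 11101, 00010, 11110
Majority votes: 1001101

1001101


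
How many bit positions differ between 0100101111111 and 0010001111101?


XOR: 0110100000010
Count of 1s: 4

4


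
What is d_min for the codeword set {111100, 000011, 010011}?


Comparing all pairs, minimum distance: 1
Can detect 0 errors, correct 0 errors

1


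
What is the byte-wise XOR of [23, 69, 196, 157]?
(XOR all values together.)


XOR chain: 23 ^ 69 ^ 196 ^ 157 = 11

11


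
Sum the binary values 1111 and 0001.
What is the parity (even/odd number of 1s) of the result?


1111 = 15
0001 = 1
Sum = 16 = 10000
1s count = 1

odd parity (1 ones in 10000)


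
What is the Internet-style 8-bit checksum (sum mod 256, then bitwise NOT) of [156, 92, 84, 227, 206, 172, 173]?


Sum = 1110 mod 256 = 86
Complement = 169

169


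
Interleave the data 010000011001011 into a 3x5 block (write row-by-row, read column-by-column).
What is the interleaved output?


Matrix:
  01000
  00110
  01011
Read columns: 000101010011001

000101010011001


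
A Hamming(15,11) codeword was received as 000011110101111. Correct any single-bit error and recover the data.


Syndrome = 6: error at position 6

Data: 01010101111 (corrected bit 6)


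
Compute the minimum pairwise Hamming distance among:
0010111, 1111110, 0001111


Comparing all pairs, minimum distance: 2
Can detect 1 errors, correct 0 errors

2


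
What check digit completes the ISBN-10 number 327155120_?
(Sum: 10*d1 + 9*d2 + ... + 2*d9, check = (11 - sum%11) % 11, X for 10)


Weighted sum: 176
176 mod 11 = 0

Check digit: 0


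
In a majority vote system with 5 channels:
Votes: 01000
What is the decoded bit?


Ones: 1 out of 5
Threshold: 3

0 (1/5 voted 1)


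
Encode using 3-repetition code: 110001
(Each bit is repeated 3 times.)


Each bit -> 3 copies

111111000000000111


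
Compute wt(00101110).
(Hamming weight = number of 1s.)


Counting 1s in 00101110

4


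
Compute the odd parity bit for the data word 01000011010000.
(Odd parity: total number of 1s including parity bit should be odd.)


Number of 1s in data: 4
Parity bit: 1

1


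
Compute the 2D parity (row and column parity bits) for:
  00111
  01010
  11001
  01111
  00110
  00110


Row parities: 101000
Column parities: 11011

Row P: 101000, Col P: 11011, Corner: 0


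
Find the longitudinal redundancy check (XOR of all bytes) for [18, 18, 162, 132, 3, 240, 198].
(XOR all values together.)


XOR chain: 18 ^ 18 ^ 162 ^ 132 ^ 3 ^ 240 ^ 198 = 19

19


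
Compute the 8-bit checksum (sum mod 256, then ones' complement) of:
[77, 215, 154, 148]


Sum = 594 mod 256 = 82
Complement = 173

173


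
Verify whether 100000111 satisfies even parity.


Number of 1s: 4

Yes, parity is correct (4 ones)


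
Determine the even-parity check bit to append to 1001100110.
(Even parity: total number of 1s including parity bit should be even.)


Number of 1s in data: 5
Parity bit: 1

1


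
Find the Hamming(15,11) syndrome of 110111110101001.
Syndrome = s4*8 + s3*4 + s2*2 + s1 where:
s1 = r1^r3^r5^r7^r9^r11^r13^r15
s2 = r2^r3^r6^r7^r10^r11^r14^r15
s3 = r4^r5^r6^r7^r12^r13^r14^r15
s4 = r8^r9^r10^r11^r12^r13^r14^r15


s1=0, s2=1, s3=0, s4=0

Syndrome = 2 (error at position 2)


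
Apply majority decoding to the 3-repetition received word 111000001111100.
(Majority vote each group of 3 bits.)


Groups: 111, 000, 001, 111, 100
Majority votes: 10010

10010


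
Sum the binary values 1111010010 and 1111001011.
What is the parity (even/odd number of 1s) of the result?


1111010010 = 978
1111001011 = 971
Sum = 1949 = 11110011101
1s count = 8

even parity (8 ones in 11110011101)


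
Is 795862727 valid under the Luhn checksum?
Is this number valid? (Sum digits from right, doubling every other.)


Luhn sum = 56
56 mod 10 = 6

Invalid (Luhn sum mod 10 = 6)


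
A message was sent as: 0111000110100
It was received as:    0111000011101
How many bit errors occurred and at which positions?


XOR: 0000000101001

3 error(s) at position(s): 7, 9, 12


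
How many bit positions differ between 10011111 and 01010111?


XOR: 11001000
Count of 1s: 3

3


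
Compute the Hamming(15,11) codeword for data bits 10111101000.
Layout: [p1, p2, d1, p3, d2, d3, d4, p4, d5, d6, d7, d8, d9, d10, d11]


Parity bits: p1=1, p2=0, p3=1, p4=1

101101111101000


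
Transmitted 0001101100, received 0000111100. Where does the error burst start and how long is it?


XOR: 0001010000

Burst at position 3, length 3


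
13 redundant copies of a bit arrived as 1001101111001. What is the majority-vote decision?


Ones: 8 out of 13
Threshold: 7

1 (8/13 voted 1)


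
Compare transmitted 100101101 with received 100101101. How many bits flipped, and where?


XOR: 000000000

0 errors (received matches sent)


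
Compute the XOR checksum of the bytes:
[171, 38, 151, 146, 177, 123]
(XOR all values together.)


XOR chain: 171 ^ 38 ^ 151 ^ 146 ^ 177 ^ 123 = 66

66


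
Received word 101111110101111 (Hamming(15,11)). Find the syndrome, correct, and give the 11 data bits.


Syndrome = 0: no error detected

Data: 11110101111 (no errors)


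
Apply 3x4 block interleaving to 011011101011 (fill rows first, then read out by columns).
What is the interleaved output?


Matrix:
  0110
  1110
  1011
Read columns: 011110111001

011110111001


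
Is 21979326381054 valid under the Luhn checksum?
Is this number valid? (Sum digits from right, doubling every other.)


Luhn sum = 64
64 mod 10 = 4

Invalid (Luhn sum mod 10 = 4)


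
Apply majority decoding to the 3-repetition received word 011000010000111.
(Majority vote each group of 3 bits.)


Groups: 011, 000, 010, 000, 111
Majority votes: 10001

10001


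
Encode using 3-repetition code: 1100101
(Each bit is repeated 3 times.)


Each bit -> 3 copies

111111000000111000111


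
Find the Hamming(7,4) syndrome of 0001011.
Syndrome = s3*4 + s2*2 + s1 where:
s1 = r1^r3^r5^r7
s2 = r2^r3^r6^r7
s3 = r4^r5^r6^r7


s1=1, s2=0, s3=1

Syndrome = 5 (error at position 5)


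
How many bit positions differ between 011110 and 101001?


XOR: 110111
Count of 1s: 5

5


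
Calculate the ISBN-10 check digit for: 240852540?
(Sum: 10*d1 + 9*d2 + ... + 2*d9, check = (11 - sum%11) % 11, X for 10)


Weighted sum: 184
184 mod 11 = 8

Check digit: 3


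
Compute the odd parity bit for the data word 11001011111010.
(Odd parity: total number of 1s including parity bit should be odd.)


Number of 1s in data: 9
Parity bit: 0

0


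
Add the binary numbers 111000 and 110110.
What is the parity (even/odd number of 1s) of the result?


111000 = 56
110110 = 54
Sum = 110 = 1101110
1s count = 5

odd parity (5 ones in 1101110)


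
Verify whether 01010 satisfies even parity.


Number of 1s: 2

Yes, parity is correct (2 ones)


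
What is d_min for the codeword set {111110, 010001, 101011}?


Comparing all pairs, minimum distance: 3
Can detect 2 errors, correct 1 errors

3


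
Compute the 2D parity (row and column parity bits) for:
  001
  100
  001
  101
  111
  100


Row parities: 111011
Column parities: 010

Row P: 111011, Col P: 010, Corner: 1


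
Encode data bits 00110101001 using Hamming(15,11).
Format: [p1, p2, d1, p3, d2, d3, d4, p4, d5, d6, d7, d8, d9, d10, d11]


Parity bits: p1=0, p2=0, p3=0, p4=1

000001110101001


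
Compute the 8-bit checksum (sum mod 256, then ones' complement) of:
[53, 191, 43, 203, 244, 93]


Sum = 827 mod 256 = 59
Complement = 196

196


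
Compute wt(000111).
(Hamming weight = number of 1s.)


Counting 1s in 000111

3


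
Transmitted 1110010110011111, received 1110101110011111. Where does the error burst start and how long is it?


XOR: 0000111000000000

Burst at position 4, length 3


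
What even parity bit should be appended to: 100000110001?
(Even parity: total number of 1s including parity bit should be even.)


Number of 1s in data: 4
Parity bit: 0

0


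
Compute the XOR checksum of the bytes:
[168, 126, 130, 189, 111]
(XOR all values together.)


XOR chain: 168 ^ 126 ^ 130 ^ 189 ^ 111 = 134

134


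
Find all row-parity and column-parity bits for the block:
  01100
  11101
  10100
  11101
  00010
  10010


Row parities: 000010
Column parities: 01000

Row P: 000010, Col P: 01000, Corner: 1


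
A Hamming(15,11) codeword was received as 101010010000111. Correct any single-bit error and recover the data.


Syndrome = 3: error at position 3

Data: 01000000111 (corrected bit 3)


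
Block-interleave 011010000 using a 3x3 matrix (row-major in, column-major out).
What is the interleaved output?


Matrix:
  011
  010
  000
Read columns: 000110100

000110100


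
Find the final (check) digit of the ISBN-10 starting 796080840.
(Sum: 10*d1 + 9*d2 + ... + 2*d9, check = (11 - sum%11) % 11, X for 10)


Weighted sum: 291
291 mod 11 = 5

Check digit: 6


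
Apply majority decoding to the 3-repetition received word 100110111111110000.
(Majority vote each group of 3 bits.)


Groups: 100, 110, 111, 111, 110, 000
Majority votes: 011110

011110


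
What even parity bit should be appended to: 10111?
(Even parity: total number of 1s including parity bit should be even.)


Number of 1s in data: 4
Parity bit: 0

0


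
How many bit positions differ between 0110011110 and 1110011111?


XOR: 1000000001
Count of 1s: 2

2


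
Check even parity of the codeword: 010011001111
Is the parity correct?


Number of 1s: 7

No, parity error (7 ones)


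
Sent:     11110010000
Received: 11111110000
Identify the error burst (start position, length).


XOR: 00001100000

Burst at position 4, length 2


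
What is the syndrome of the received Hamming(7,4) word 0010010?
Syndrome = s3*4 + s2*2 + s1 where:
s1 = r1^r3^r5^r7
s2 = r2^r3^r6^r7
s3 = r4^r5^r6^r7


s1=1, s2=0, s3=1

Syndrome = 5 (error at position 5)


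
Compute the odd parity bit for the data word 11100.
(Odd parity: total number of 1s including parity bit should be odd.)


Number of 1s in data: 3
Parity bit: 0

0


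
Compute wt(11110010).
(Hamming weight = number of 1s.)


Counting 1s in 11110010

5


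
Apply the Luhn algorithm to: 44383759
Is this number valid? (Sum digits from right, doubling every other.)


Luhn sum = 49
49 mod 10 = 9

Invalid (Luhn sum mod 10 = 9)


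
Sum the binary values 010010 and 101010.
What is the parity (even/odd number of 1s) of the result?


010010 = 18
101010 = 42
Sum = 60 = 111100
1s count = 4

even parity (4 ones in 111100)


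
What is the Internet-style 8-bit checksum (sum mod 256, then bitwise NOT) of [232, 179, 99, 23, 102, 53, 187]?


Sum = 875 mod 256 = 107
Complement = 148

148


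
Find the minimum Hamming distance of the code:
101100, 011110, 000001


Comparing all pairs, minimum distance: 3
Can detect 2 errors, correct 1 errors

3


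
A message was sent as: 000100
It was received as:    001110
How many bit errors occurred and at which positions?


XOR: 001010

2 error(s) at position(s): 2, 4


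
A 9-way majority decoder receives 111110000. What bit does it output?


Ones: 5 out of 9
Threshold: 5

1 (5/9 voted 1)


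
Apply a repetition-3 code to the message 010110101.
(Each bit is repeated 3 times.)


Each bit -> 3 copies

000111000111111000111000111


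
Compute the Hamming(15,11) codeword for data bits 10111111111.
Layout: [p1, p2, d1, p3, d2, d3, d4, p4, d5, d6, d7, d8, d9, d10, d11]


Parity bits: p1=0, p2=1, p3=0, p4=1

011001111111111


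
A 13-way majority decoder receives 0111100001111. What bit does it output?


Ones: 8 out of 13
Threshold: 7

1 (8/13 voted 1)


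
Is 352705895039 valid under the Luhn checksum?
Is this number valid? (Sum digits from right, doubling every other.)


Luhn sum = 59
59 mod 10 = 9

Invalid (Luhn sum mod 10 = 9)


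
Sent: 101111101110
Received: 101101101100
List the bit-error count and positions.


XOR: 000010000010

2 error(s) at position(s): 4, 10


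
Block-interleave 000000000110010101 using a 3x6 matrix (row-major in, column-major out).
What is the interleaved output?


Matrix:
  000000
  000110
  010101
Read columns: 000001000011010001

000001000011010001


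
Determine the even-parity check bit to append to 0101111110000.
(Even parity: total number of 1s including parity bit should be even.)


Number of 1s in data: 7
Parity bit: 1

1


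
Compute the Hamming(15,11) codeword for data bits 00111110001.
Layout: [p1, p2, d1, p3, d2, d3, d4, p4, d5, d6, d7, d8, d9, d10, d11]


Parity bits: p1=0, p2=1, p3=1, p4=0

010101101110001


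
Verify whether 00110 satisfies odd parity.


Number of 1s: 2

No, parity error (2 ones)


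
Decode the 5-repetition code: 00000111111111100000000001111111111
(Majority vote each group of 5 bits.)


Groups: 00000, 11111, 11111, 00000, 00000, 11111, 11111
Majority votes: 0110011

0110011


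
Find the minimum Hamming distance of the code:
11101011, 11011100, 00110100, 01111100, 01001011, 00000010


Comparing all pairs, minimum distance: 2
Can detect 1 errors, correct 0 errors

2


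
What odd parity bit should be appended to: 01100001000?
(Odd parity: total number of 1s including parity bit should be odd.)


Number of 1s in data: 3
Parity bit: 0

0


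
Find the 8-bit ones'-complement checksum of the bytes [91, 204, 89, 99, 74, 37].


Sum = 594 mod 256 = 82
Complement = 173

173


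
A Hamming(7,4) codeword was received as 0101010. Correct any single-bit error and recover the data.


Syndrome = 0: no error detected

Data: 0010 (no errors)


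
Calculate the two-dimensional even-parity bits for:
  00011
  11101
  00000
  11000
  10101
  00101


Row parities: 000010
Column parities: 10110

Row P: 000010, Col P: 10110, Corner: 1


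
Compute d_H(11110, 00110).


XOR: 11000
Count of 1s: 2

2


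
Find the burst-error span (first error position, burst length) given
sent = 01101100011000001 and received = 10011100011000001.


XOR: 11110000000000000

Burst at position 0, length 4


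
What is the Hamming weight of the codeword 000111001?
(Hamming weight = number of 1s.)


Counting 1s in 000111001

4


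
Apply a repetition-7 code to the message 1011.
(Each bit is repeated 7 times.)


Each bit -> 7 copies

1111111000000011111111111111


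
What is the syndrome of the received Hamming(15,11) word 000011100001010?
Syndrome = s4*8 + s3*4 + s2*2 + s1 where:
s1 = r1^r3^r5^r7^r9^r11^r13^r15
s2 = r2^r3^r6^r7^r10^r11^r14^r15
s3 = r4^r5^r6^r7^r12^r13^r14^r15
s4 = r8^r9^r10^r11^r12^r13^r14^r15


s1=0, s2=1, s3=1, s4=0

Syndrome = 6 (error at position 6)
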